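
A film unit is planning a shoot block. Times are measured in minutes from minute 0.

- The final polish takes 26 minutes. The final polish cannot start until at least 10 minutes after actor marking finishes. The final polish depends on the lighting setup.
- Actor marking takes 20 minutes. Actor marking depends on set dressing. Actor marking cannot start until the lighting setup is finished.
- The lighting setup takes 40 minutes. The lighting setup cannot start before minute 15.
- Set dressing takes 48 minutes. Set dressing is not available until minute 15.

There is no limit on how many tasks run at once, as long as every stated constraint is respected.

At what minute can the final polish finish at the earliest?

119

The lighting setup waits on its own release at minute 15, so it starts at minute 15 and finishes at 15 + 40 = minute 55.
Set dressing waits on its own release at minute 15, so it starts at minute 15 and finishes at 15 + 48 = minute 63.
Actor marking has to wait for set dressing (finishes minute 63); the lighting setup (finishes minute 55). The latest of these is minute 63, so actor marking runs minute 63 to 63 + 20 = minute 83.
The final polish needs all of actor marking (finishes minute 83, plus 10-minute gap → minute 93); the lighting setup (finishes minute 55). That puts its earliest start at minute 93; it finishes at 93 + 26 = minute 119.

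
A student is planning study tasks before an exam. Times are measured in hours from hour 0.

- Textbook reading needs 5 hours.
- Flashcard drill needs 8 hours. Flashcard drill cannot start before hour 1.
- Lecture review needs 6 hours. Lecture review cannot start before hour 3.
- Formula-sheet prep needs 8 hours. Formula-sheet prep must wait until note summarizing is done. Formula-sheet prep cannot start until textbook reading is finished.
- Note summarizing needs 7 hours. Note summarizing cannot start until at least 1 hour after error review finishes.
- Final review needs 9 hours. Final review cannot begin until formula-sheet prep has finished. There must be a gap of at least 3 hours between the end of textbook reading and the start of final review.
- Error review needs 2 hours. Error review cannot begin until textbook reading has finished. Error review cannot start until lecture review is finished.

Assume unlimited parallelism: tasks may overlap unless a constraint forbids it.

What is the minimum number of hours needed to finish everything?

Flashcard drill cannot begin until its own release at hour 1. It runs from hour 1 to 1 + 8 = hour 9.
Lecture review cannot begin until its own release at hour 3. It runs from hour 3 to 3 + 6 = hour 9.
Nothing blocks textbook reading, so it runs from hour 0 to hour 5.
Error review cannot start until textbook reading (finishes hour 5); lecture review (finishes hour 9). The controlling bound is hour 9, so error review finishes at 9 + 2 = hour 11.
Note summarizing cannot begin until error review (finishes hour 11, plus 1-hour gap → hour 12). It runs from hour 12 to 12 + 7 = hour 19.
Formula-sheet prep cannot start until note summarizing (finishes hour 19); textbook reading (finishes hour 5). The controlling bound is hour 19, so formula-sheet prep finishes at 19 + 8 = hour 27.
Final review has to wait for formula-sheet prep (finishes hour 27); textbook reading (finishes hour 5, plus 3-hour gap → hour 8). The latest of these is hour 27, so final review runs hour 27 to 27 + 9 = hour 36.
All tasks are finished once the last one completes. Finish times: Textbook reading at 5, Lecture review at 9, Flashcard drill at 9, Error review at 11, Note summarizing at 19, Formula-sheet prep at 27, Final review at 36. The latest is hour 36.

36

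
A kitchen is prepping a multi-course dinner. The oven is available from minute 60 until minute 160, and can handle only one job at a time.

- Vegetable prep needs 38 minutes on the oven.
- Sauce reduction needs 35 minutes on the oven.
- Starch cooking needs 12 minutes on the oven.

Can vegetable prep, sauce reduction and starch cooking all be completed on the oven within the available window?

Yes

The oven window is 160 − 60 = 100 minutes.
Running back to back, the jobs need 38 + 35 + 12 = 85 minutes on the oven.
Since 85 ≤ 100, they fit within the window.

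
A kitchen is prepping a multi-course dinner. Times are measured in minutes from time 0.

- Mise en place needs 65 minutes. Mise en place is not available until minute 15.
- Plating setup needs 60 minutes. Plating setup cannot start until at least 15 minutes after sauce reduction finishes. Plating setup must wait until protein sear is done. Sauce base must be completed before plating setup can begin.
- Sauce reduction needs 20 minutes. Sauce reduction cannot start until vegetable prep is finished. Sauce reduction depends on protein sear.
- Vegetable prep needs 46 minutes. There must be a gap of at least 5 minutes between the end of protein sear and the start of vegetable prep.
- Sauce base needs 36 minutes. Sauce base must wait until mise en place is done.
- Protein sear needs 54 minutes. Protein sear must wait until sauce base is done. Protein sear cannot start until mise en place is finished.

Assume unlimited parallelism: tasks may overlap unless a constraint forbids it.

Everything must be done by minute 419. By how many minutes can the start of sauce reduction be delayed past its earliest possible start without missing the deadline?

After its own release at minute 15, mise en place can start at minute 15 and finishes at minute 80.
Sauce base waits on mise en place (finishes minute 80), so it starts at minute 80 and finishes at 80 + 36 = minute 116.
For protein sear: sauce base (finishes minute 116); mise en place (finishes minute 80). Taking the maximum gives a start of minute 116, and it finishes at 116 + 54 = minute 170.
Vegetable prep waits on protein sear (finishes minute 170, plus 5-minute gap → minute 175), so it starts at minute 175 and finishes at 175 + 46 = minute 221.
Sauce reduction has to wait for vegetable prep (finishes minute 221); protein sear (finishes minute 170). The latest of these is minute 221, so sauce reduction runs minute 221 to 221 + 20 = minute 241.

Working backward from the deadline:
Plating setup has no dependents, so it just needs to finish by minute 419. Starting by 419 − 60 = minute 359 achieves that.
Sauce reduction must finish before plating setup (must start by minute 359, minus 15-minute gap → minute 344). With a 20-minute duration, sauce reduction must start by 344 − 20 = minute 324.
So sauce reduction can start as early as minute 221 and as late as minute 324, giving 324 − 221 = 103 minutes of slack.

103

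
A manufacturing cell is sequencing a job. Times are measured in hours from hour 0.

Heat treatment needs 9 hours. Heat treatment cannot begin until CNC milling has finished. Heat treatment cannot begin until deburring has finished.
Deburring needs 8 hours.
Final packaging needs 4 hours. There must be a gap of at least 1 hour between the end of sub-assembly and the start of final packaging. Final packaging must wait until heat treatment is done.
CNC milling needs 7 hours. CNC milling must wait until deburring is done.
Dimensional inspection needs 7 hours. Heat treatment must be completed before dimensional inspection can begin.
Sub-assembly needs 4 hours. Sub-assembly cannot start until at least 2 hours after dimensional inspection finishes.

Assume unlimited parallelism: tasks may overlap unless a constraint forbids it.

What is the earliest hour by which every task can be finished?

Nothing blocks deburring, so it runs from hour 0 to hour 8.
CNC milling cannot begin until deburring (finishes hour 8). It runs from hour 8 to 8 + 7 = hour 15.
For heat treatment: CNC milling (finishes hour 15); deburring (finishes hour 8). Taking the maximum gives a start of hour 15, and it finishes at 15 + 9 = hour 24.
Dimensional inspection cannot begin until heat treatment (finishes hour 24). It runs from hour 24 to 24 + 7 = hour 31.
After dimensional inspection (finishes hour 31, plus 2-hour gap → hour 33), sub-assembly can start at hour 33 and finishes at hour 37.
Final packaging cannot start until sub-assembly (finishes hour 37, plus 1-hour gap → hour 38); heat treatment (finishes hour 24). The controlling bound is hour 38, so final packaging finishes at 38 + 4 = hour 42.
All tasks are finished once the last one completes. Finish times: Deburring at 8, CNC milling at 15, Heat treatment at 24, Dimensional inspection at 31, Sub-assembly at 37, Final packaging at 42. The latest is hour 42.

42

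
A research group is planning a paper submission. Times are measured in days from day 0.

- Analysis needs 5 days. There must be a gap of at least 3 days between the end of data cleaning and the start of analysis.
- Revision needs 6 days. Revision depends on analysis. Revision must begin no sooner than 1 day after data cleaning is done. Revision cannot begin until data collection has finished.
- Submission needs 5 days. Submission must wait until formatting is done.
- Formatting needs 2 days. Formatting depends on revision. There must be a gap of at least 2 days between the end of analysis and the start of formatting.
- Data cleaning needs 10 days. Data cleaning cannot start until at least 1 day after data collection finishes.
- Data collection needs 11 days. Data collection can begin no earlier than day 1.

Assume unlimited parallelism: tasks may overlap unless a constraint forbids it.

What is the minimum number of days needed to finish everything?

44

After its own release at day 1, data collection can start at day 1 and finishes at day 12.
Data cleaning waits on data collection (finishes day 12, plus 1-day gap → day 13), so it starts at day 13 and finishes at 13 + 10 = day 23.
Analysis cannot begin until data cleaning (finishes day 23, plus 3-day gap → day 26). It runs from day 26 to 26 + 5 = day 31.
For revision: analysis (finishes day 31); data cleaning (finishes day 23, plus 1-day gap → day 24); data collection (finishes day 12). Taking the maximum gives a start of day 31, and it finishes at 31 + 6 = day 37.
Formatting needs all of revision (finishes day 37); analysis (finishes day 31, plus 2-day gap → day 33). That puts its earliest start at day 37; it finishes at 37 + 2 = day 39.
Submission waits on formatting (finishes day 39), so it starts at day 39 and finishes at 39 + 5 = day 44.
All tasks are finished once the last one completes. Finish times: Data collection at 12, Data cleaning at 23, Analysis at 31, Revision at 37, Formatting at 39, Submission at 44. The latest is day 44.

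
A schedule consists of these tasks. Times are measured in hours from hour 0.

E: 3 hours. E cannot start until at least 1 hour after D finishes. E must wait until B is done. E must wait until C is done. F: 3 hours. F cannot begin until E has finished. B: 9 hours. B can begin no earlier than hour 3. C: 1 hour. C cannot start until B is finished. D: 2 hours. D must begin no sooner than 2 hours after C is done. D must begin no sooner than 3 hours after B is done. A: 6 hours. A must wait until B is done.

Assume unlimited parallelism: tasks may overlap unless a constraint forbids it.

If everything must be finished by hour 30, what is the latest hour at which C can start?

To finish by hour 30, F (duration 3) must start no later than hour 27.
E has to be done before F (must start by hour 27). That means finishing by hour 27, i.e. starting by 27 − 3 = hour 24.
D feeds into E (must start by hour 24, minus 1-hour gap → hour 23); so D must finish by hour 23 and therefore start by hour 21.
For C: D (must start by hour 21, minus 2-hour gap → hour 19); E (must start by hour 24). The most restrictive is hour 19; with a 1-hour duration, C must start by hour 18.

18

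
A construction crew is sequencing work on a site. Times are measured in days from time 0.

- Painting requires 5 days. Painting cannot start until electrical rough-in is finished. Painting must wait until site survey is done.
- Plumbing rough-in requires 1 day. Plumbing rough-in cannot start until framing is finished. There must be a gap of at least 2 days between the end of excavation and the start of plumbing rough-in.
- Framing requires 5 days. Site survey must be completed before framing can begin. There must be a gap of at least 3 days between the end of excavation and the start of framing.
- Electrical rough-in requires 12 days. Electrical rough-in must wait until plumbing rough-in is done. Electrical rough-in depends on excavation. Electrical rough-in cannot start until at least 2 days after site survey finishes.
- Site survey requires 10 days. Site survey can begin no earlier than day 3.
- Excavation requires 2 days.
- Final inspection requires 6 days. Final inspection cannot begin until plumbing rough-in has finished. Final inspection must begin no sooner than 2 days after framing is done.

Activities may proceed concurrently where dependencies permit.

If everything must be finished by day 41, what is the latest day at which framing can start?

18

Painting has no dependents, so it just needs to finish by day 41. Starting by 41 − 5 = day 36 achieves that.
Electrical rough-in feeds into painting (must start by day 36); so electrical rough-in must finish by day 36 and therefore start by day 24.
Final inspection has no dependents, so it just needs to finish by day 41. Starting by 41 − 6 = day 35 achieves that.
Plumbing rough-in has several dependents: electrical rough-in (must start by day 24); final inspection (must start by day 35). The earliest of those limits is day 24, so plumbing rough-in must start by 24 − 1 = day 23.
Framing has several dependents: plumbing rough-in (must start by day 23); final inspection (must start by day 35, minus 2-day gap → day 33). The earliest of those limits is day 23, so framing must start by 23 − 5 = day 18.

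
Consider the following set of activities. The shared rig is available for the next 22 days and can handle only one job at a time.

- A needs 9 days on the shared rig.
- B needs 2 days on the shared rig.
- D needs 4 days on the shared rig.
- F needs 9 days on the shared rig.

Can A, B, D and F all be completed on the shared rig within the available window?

Running back to back, the jobs need 9 + 2 + 4 + 9 = 24 days on the shared rig.
Since 24 > 22, they cannot all fit.

No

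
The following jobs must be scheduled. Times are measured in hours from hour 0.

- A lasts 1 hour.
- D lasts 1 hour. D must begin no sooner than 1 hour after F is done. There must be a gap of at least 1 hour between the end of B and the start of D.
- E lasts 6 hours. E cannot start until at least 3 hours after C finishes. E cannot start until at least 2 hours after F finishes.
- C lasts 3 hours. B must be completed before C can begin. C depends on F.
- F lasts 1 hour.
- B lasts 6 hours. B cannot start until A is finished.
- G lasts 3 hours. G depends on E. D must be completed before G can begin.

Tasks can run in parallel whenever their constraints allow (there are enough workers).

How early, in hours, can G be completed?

F can start immediately at hour 0; it finishes at hour 1.
A has no prerequisites, so it starts at hour 0 and finishes at hour 1.
B cannot begin until A (finishes hour 1). It runs from hour 1 to 1 + 6 = hour 7.
D needs all of F (finishes hour 1, plus 1-hour gap → hour 2); B (finishes hour 7, plus 1-hour gap → hour 8). That puts its earliest start at hour 8; it finishes at 8 + 1 = hour 9.
C has to wait for B (finishes hour 7); F (finishes hour 1). The latest of these is hour 7, so C runs hour 7 to 7 + 3 = hour 10.
E has to wait for C (finishes hour 10, plus 3-hour gap → hour 13); F (finishes hour 1, plus 2-hour gap → hour 3). The latest of these is hour 13, so E runs hour 13 to 13 + 6 = hour 19.
G has to wait for E (finishes hour 19); D (finishes hour 9). The latest of these is hour 19, so G runs hour 19 to 19 + 3 = hour 22.

22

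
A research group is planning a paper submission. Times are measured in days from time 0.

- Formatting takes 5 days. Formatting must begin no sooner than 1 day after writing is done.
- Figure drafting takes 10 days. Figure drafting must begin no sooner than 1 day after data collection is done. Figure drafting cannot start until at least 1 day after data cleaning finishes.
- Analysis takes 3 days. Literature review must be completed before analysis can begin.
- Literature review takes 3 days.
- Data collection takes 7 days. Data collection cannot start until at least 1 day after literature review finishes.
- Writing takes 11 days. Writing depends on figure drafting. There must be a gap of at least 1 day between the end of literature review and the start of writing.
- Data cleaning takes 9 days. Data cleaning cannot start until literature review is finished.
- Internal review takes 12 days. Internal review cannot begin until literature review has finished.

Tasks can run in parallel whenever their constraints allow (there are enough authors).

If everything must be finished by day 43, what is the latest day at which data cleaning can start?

6

To finish by day 43, formatting (duration 5) must start no later than day 38.
Writing has to be done before formatting (must start by day 38, minus 1-day gap → day 37). That means finishing by day 37, i.e. starting by 37 − 11 = day 26.
Since writing (must start by day 26) depends on it, figure drafting must finish by day 26. Backing off its 10-day duration gives a latest start of day 16.
Data cleaning has to be done before figure drafting (must start by day 16, minus 1-day gap → day 15). That means finishing by day 15, i.e. starting by 15 − 9 = day 6.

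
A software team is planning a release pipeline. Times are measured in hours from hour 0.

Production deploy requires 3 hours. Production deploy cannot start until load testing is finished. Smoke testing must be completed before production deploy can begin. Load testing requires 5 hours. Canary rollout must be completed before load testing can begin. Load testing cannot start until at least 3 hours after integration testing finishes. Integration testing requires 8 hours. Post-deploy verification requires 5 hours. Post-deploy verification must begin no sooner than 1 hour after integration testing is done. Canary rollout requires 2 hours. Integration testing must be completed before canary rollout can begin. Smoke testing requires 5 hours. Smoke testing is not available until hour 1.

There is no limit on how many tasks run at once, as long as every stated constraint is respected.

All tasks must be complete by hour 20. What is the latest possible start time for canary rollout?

Nothing follows production deploy; the deadline of hour 20 is its only limit. It must start by 20 − 3 = hour 17.
Since production deploy (must start by hour 17) depends on it, load testing must finish by hour 17. Backing off its 5-hour duration gives a latest start of hour 12.
Canary rollout must finish before load testing (must start by hour 12). With a 2-hour duration, canary rollout must start by 12 − 2 = hour 10.

10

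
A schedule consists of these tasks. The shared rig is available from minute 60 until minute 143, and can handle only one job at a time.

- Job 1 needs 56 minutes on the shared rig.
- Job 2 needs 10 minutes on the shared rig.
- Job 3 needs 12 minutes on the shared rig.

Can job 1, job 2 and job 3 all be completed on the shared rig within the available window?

The shared rig window is 143 − 60 = 83 minutes.
Running back to back, the jobs need 56 + 10 + 12 = 78 minutes on the shared rig.
Since 78 ≤ 83, they fit within the window.

Yes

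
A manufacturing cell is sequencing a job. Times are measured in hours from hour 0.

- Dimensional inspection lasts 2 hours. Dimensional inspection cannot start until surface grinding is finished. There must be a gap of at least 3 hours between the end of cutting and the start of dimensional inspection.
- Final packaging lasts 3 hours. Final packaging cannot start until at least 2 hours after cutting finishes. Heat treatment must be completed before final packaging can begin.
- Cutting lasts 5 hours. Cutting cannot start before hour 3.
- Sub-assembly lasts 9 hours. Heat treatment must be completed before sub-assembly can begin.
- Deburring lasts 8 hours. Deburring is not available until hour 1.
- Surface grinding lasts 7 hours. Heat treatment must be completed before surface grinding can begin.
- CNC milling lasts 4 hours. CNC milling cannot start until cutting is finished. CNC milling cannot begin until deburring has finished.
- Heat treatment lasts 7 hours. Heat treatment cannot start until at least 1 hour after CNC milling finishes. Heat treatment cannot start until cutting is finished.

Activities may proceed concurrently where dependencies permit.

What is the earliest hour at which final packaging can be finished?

Deburring cannot begin until its own release at hour 1. It runs from hour 1 to 1 + 8 = hour 9.
Cutting waits on its own release at hour 3, so it starts at hour 3 and finishes at 3 + 5 = hour 8.
CNC milling has to wait for cutting (finishes hour 8); deburring (finishes hour 9). The latest of these is hour 9, so CNC milling runs hour 9 to 9 + 4 = hour 13.
Heat treatment needs all of CNC milling (finishes hour 13, plus 1-hour gap → hour 14); cutting (finishes hour 8). That puts its earliest start at hour 14; it finishes at 14 + 7 = hour 21.
Final packaging has to wait for cutting (finishes hour 8, plus 2-hour gap → hour 10); heat treatment (finishes hour 21). The latest of these is hour 21, so final packaging runs hour 21 to 21 + 3 = hour 24.

24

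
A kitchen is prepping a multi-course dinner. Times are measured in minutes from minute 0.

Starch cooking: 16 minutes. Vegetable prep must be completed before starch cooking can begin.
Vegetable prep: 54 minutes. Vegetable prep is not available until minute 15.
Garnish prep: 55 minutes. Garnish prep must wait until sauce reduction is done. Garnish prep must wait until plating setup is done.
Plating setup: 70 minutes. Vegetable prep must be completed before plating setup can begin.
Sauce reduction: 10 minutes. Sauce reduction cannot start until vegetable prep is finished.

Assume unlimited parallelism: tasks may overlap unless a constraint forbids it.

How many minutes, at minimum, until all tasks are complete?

194

Vegetable prep cannot begin until its own release at minute 15. It runs from minute 15 to 15 + 54 = minute 69.
After vegetable prep (finishes minute 69), plating setup can start at minute 69 and finishes at minute 139.
Starch cooking cannot begin until vegetable prep (finishes minute 69). It runs from minute 69 to 69 + 16 = minute 85.
After vegetable prep (finishes minute 69), sauce reduction can start at minute 69 and finishes at minute 79.
Garnish prep cannot start until sauce reduction (finishes minute 79); plating setup (finishes minute 139). The controlling bound is minute 139, so garnish prep finishes at 139 + 55 = minute 194.
All tasks are finished once the last one completes. Finish times: Vegetable prep at 69, Sauce reduction at 79, Starch cooking at 85, Plating setup at 139, Garnish prep at 194. The latest is minute 194.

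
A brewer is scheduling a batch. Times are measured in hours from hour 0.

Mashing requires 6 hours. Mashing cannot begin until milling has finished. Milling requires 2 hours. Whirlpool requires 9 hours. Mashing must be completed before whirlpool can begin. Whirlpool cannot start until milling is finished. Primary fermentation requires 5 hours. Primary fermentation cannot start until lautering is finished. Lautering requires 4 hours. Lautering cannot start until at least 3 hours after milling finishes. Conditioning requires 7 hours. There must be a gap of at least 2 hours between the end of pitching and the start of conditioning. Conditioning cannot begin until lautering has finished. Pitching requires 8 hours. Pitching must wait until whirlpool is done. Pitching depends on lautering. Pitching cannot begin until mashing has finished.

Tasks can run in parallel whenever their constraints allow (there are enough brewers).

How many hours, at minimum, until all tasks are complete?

34

Milling can start immediately at hour 0; it finishes at hour 2.
Lautering cannot begin until milling (finishes hour 2, plus 3-hour gap → hour 5). It runs from hour 5 to 5 + 4 = hour 9.
Primary fermentation cannot begin until lautering (finishes hour 9). It runs from hour 9 to 9 + 5 = hour 14.
Mashing waits on milling (finishes hour 2), so it starts at hour 2 and finishes at 2 + 6 = hour 8.
Whirlpool cannot start until mashing (finishes hour 8); milling (finishes hour 2). The controlling bound is hour 8, so whirlpool finishes at 8 + 9 = hour 17.
Pitching cannot start until whirlpool (finishes hour 17); lautering (finishes hour 9); mashing (finishes hour 8). The controlling bound is hour 17, so pitching finishes at 17 + 8 = hour 25.
Conditioning needs all of pitching (finishes hour 25, plus 2-hour gap → hour 27); lautering (finishes hour 9). That puts its earliest start at hour 27; it finishes at 27 + 7 = hour 34.
All tasks are finished once the last one completes. Finish times: Milling at 2, Mashing at 8, Lautering at 9, Whirlpool at 17, Pitching at 25, Primary fermentation at 14, Conditioning at 34. The latest is hour 34.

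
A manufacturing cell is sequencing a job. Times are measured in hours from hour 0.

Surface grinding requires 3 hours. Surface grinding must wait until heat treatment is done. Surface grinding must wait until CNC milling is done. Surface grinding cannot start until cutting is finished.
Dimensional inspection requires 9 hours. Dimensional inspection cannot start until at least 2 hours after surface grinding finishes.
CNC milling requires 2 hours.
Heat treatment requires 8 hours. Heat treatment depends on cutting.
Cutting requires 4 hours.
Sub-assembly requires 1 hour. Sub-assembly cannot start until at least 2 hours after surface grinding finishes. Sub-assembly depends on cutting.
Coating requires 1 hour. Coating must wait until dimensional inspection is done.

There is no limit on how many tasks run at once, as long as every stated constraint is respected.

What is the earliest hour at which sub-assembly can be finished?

18

CNC milling can start immediately at hour 0; it finishes at hour 2.
Cutting has no prerequisites, so it starts at hour 0 and finishes at hour 4.
After cutting (finishes hour 4), heat treatment can start at hour 4 and finishes at hour 12.
Surface grinding has to wait for heat treatment (finishes hour 12); CNC milling (finishes hour 2); cutting (finishes hour 4). The latest of these is hour 12, so surface grinding runs hour 12 to 12 + 3 = hour 15.
Sub-assembly needs all of surface grinding (finishes hour 15, plus 2-hour gap → hour 17); cutting (finishes hour 4). That puts its earliest start at hour 17; it finishes at 17 + 1 = hour 18.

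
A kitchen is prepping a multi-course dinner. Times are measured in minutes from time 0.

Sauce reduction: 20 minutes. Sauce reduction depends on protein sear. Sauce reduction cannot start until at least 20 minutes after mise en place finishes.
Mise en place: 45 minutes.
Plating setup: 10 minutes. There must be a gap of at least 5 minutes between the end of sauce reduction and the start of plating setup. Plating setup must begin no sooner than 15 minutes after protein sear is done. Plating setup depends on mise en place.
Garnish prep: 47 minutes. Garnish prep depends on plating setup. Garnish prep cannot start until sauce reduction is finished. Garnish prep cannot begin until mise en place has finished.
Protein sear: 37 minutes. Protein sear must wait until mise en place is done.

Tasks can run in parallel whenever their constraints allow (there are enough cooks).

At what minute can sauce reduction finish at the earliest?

102

Nothing blocks mise en place, so it runs from minute 0 to minute 45.
Protein sear cannot begin until mise en place (finishes minute 45). It runs from minute 45 to 45 + 37 = minute 82.
Sauce reduction cannot start until protein sear (finishes minute 82); mise en place (finishes minute 45, plus 20-minute gap → minute 65). The controlling bound is minute 82, so sauce reduction finishes at 82 + 20 = minute 102.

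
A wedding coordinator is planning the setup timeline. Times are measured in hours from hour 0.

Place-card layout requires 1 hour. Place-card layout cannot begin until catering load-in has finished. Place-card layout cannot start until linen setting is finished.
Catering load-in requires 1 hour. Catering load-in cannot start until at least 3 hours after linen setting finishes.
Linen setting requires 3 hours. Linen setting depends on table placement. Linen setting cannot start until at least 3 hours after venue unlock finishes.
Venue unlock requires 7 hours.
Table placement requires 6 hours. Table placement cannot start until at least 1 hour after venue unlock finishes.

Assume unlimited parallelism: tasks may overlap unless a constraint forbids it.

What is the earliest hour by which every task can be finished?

22

Venue unlock can start immediately at hour 0; it finishes at hour 7.
After venue unlock (finishes hour 7, plus 1-hour gap → hour 8), table placement can start at hour 8 and finishes at hour 14.
Linen setting has to wait for table placement (finishes hour 14); venue unlock (finishes hour 7, plus 3-hour gap → hour 10). The latest of these is hour 14, so linen setting runs hour 14 to 14 + 3 = hour 17.
Catering load-in waits on linen setting (finishes hour 17, plus 3-hour gap → hour 20), so it starts at hour 20 and finishes at 20 + 1 = hour 21.
Place-card layout cannot start until catering load-in (finishes hour 21); linen setting (finishes hour 17). The controlling bound is hour 21, so place-card layout finishes at 21 + 1 = hour 22.
All tasks are finished once the last one completes. Finish times: Venue unlock at 7, Table placement at 14, Linen setting at 17, Catering load-in at 21, Place-card layout at 22. The latest is hour 22.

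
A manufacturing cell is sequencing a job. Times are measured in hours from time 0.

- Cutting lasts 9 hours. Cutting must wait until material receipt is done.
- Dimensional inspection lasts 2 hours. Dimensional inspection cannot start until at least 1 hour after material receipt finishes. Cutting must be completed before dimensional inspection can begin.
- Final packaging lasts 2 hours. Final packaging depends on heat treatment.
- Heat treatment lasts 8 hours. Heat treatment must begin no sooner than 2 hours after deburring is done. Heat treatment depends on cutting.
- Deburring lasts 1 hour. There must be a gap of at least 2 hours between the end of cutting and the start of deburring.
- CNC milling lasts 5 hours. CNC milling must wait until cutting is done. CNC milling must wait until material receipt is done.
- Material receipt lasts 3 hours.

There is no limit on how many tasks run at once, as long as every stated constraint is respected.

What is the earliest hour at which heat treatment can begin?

Nothing blocks material receipt, so it runs from hour 0 to hour 3.
Cutting cannot begin until material receipt (finishes hour 3). It runs from hour 3 to 3 + 9 = hour 12.
Deburring waits on cutting (finishes hour 12, plus 2-hour gap → hour 14), so it starts at hour 14 and finishes at 14 + 1 = hour 15.
Heat treatment waits on deburring (finishes hour 15, plus 2-hour gap → hour 17); cutting (finishes hour 12). The latest of these is hour 17, which is the earliest heat treatment can start.

17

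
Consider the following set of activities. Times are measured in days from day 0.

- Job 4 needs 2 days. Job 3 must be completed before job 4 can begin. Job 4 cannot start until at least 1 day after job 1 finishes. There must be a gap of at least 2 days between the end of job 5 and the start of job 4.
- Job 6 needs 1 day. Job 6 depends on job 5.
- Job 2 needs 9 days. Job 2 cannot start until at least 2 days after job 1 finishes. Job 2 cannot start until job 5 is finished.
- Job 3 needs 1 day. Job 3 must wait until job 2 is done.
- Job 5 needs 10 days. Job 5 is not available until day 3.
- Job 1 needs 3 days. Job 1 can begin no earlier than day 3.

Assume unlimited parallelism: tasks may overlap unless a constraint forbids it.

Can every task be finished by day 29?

Yes

Job 5 waits on its own release at day 3, so it starts at day 3 and finishes at 3 + 10 = day 13.
Job 6 waits on job 5 (finishes day 13), so it starts at day 13 and finishes at 13 + 1 = day 14.
After its own release at day 3, job 1 can start at day 3 and finishes at day 6.
Job 2 has to wait for job 1 (finishes day 6, plus 2-day gap → day 8); job 5 (finishes day 13). The latest of these is day 13, so job 2 runs day 13 to 13 + 9 = day 22.
Job 3 waits on job 2 (finishes day 22), so it starts at day 22 and finishes at 22 + 1 = day 23.
Job 4 has to wait for job 3 (finishes day 23); job 1 (finishes day 6, plus 1-day gap → day 7); job 5 (finishes day 13, plus 2-day gap → day 15). The latest of these is day 23, so job 4 runs day 23 to 23 + 2 = day 25.
Every task is finished by day 25, which is no later than the deadline of 29, so the schedule is feasible.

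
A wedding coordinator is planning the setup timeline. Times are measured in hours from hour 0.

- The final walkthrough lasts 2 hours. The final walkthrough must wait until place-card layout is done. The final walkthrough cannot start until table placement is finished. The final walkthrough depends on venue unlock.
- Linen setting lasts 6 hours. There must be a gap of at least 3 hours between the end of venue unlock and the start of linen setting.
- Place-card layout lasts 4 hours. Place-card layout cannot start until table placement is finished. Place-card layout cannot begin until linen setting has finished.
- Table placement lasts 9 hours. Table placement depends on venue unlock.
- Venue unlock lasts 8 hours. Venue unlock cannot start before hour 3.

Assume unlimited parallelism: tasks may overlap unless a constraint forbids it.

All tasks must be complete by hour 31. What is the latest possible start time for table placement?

16

Nothing follows the final walkthrough; the deadline of hour 31 is its only limit. It must start by 31 − 2 = hour 29.
Since the final walkthrough (must start by hour 29) depends on it, place-card layout must finish by hour 29. Backing off its 4-hour duration gives a latest start of hour 25.
Table placement has several dependents: place-card layout (must start by hour 25); the final walkthrough (must start by hour 29). The earliest of those limits is hour 25, so table placement must start by 25 − 9 = hour 16.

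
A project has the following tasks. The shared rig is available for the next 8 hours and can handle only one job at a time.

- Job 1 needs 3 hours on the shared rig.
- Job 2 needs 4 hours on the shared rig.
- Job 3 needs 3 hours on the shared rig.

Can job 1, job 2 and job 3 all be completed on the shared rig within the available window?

No

Running back to back, the jobs need 3 + 4 + 3 = 10 hours on the shared rig.
Since 10 > 8, they cannot all fit.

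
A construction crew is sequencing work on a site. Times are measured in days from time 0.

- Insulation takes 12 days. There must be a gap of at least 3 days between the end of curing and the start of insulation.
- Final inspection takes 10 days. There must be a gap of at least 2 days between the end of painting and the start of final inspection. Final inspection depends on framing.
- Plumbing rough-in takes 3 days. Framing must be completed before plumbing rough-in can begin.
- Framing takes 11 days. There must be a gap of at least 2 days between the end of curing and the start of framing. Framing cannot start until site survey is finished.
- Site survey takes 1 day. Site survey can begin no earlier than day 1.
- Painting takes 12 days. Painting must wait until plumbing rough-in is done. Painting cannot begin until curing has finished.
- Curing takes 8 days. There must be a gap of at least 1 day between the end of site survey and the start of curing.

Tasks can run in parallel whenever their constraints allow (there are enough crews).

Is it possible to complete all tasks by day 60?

Site survey waits on its own release at day 1, so it starts at day 1 and finishes at 1 + 1 = day 2.
After site survey (finishes day 2, plus 1-day gap → day 3), curing can start at day 3 and finishes at day 11.
Insulation cannot begin until curing (finishes day 11, plus 3-day gap → day 14). It runs from day 14 to 14 + 12 = day 26.
Framing has to wait for curing (finishes day 11, plus 2-day gap → day 13); site survey (finishes day 2). The latest of these is day 13, so framing runs day 13 to 13 + 11 = day 24.
Plumbing rough-in cannot begin until framing (finishes day 24). It runs from day 24 to 24 + 3 = day 27.
Painting cannot start until plumbing rough-in (finishes day 27); curing (finishes day 11). The controlling bound is day 27, so painting finishes at 27 + 12 = day 39.
Final inspection needs all of painting (finishes day 39, plus 2-day gap → day 41); framing (finishes day 24). That puts its earliest start at day 41; it finishes at 41 + 10 = day 51.
Every task is finished by day 51, which is no later than the deadline of 60, so the schedule is feasible.

Yes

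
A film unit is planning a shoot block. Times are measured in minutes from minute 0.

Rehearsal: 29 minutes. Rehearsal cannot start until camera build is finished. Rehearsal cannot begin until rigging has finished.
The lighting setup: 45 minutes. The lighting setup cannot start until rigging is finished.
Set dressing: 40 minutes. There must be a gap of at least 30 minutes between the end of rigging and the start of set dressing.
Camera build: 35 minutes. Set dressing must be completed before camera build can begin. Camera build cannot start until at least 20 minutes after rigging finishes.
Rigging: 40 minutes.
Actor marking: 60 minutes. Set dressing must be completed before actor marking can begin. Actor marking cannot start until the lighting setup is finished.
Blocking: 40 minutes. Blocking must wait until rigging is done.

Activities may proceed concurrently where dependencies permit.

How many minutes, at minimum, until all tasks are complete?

Rigging has no prerequisites, so it starts at minute 0 and finishes at minute 40.
Blocking cannot begin until rigging (finishes minute 40). It runs from minute 40 to 40 + 40 = minute 80.
After rigging (finishes minute 40), the lighting setup can start at minute 40 and finishes at minute 85.
Set dressing cannot begin until rigging (finishes minute 40, plus 30-minute gap → minute 70). It runs from minute 70 to 70 + 40 = minute 110.
For actor marking: set dressing (finishes minute 110); the lighting setup (finishes minute 85). Taking the maximum gives a start of minute 110, and it finishes at 110 + 60 = minute 170.
Camera build cannot start until set dressing (finishes minute 110); rigging (finishes minute 40, plus 20-minute gap → minute 60). The controlling bound is minute 110, so camera build finishes at 110 + 35 = minute 145.
For rehearsal: camera build (finishes minute 145); rigging (finishes minute 40). Taking the maximum gives a start of minute 145, and it finishes at 145 + 29 = minute 174.
All tasks are finished once the last one completes. Finish times: Rigging at 40, Set dressing at 110, The lighting setup at 85, Camera build at 145, Blocking at 80, Actor marking at 170, Rehearsal at 174. The latest is minute 174.

174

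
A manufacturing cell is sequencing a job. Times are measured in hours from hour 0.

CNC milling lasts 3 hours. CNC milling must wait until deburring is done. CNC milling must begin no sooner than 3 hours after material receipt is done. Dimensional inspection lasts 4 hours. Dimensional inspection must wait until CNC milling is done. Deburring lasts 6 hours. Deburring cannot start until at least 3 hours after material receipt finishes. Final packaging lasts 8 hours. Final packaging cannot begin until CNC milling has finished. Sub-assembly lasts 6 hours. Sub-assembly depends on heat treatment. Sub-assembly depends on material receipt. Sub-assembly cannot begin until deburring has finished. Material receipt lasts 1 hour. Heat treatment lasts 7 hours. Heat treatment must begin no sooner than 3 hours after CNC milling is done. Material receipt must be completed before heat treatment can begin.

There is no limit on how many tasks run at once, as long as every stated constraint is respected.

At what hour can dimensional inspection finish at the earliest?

Material receipt has no prerequisites, so it starts at hour 0 and finishes at hour 1.
Deburring cannot begin until material receipt (finishes hour 1, plus 3-hour gap → hour 4). It runs from hour 4 to 4 + 6 = hour 10.
For CNC milling: deburring (finishes hour 10); material receipt (finishes hour 1, plus 3-hour gap → hour 4). Taking the maximum gives a start of hour 10, and it finishes at 10 + 3 = hour 13.
Dimensional inspection waits on CNC milling (finishes hour 13), so it starts at hour 13 and finishes at 13 + 4 = hour 17.

17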